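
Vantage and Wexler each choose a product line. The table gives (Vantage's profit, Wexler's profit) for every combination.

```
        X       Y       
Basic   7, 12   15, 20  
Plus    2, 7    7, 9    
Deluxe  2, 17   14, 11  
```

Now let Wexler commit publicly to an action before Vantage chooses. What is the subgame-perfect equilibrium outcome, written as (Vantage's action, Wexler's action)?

(Basic, Y)

Solve by backward induction (Wexler leads).
- X → Vantage plays Basic (best of 7, 2, 2); Wexler gets 12.
- Y → Vantage plays Basic (best of 15, 7, 14); Wexler gets 20.
Among 12, 20, the best is 20 at Y. Subgame-perfect outcome: (Basic, Y) with payoffs (15, 20).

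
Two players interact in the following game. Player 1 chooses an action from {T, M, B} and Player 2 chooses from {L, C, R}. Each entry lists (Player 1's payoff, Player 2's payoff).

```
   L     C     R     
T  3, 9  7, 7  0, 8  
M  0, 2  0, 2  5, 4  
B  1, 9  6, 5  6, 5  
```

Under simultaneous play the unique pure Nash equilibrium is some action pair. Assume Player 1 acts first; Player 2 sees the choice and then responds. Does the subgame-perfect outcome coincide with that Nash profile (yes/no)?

no

Player 2 best-responds to each possible Player 1 move:
- T: Player 2 compares 9, 7, 8 and picks L; Player 1 would get 3.
- M: Player 2 compares 2, 2, 4 and picks R; Player 1 would get 5.
- B: Player 2 compares 9, 5, 5 and picks L; Player 1 would get 1.
Player 1's induced payoffs are 3, 5, 1, so Player 1 commits to M. Subgame-perfect outcome: (M, R) with payoffs (5, 4).
Under simultaneous play:
Player 1's best replies: L→T; C→T; R→B.
Player 2's best replies: T→L; M→R; B→L.
Only (T, L) has each player best-responding; Nash payoffs (3, 9).
Sequential outcome (M, R) differs from the Nash profile (T, L).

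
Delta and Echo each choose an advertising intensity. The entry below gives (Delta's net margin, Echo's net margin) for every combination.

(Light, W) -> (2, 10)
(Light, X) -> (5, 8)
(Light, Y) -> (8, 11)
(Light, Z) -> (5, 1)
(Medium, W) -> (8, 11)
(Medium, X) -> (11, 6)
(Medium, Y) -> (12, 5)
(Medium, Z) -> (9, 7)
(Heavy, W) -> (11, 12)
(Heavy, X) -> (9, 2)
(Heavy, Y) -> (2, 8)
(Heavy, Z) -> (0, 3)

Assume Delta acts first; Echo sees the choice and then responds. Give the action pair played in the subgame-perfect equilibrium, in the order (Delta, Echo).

Work backward from Echo's decision.
- Light: Echo compares 10, 8, 11, 1 and picks Y; Delta would get 8.
- Medium: Echo compares 11, 6, 5, 7 and picks W; Delta would get 8.
- Heavy: Echo compares 12, 2, 8, 3 and picks W; Delta would get 11.
Among 8, 8, 11, the best is 11 at Heavy. Subgame-perfect outcome: (Heavy, W) with payoffs (11, 12).

(Heavy, W)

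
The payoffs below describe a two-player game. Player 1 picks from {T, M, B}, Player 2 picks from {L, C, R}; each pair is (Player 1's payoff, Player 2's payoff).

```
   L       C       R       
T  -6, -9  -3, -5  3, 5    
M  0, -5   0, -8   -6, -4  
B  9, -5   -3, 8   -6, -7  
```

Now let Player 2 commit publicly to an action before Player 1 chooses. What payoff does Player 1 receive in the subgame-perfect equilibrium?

3

Work backward from Player 1's decision.
- L → Player 1 plays B (best of -6, 0, 9); Player 2 gets -5.
- C → Player 1 plays M (best of -3, 0, -3); Player 2 gets -8.
- R → Player 1 plays T (best of 3, -6, -6); Player 2 gets 5.
Player 2's induced payoffs are -5, -8, 5, so Player 2 commits to R. Subgame-perfect outcome: (T, R) with payoffs (3, 5).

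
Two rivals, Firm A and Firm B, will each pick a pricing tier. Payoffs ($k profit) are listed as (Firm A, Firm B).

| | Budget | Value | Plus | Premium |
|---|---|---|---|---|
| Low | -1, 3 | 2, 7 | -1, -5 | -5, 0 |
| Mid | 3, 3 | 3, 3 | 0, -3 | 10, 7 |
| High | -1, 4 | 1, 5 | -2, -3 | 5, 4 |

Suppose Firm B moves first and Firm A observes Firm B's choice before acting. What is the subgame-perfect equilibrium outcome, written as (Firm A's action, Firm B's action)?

Work backward from Firm A's decision.
- Budget: Firm A compares -1, 3, -1 and picks Mid; Firm B would get 3.
- Value: Firm A compares 2, 3, 1 and picks Mid; Firm B would get 3.
- Plus: Firm A compares -1, 0, -2 and picks Mid; Firm B would get -3.
- Premium: Firm A compares -5, 10, 5 and picks Mid; Firm B would get 7.
Among 3, 3, -3, 7, the best is 7 at Premium. Subgame-perfect outcome: (Mid, Premium) with payoffs (10, 7).

(Mid, Premium)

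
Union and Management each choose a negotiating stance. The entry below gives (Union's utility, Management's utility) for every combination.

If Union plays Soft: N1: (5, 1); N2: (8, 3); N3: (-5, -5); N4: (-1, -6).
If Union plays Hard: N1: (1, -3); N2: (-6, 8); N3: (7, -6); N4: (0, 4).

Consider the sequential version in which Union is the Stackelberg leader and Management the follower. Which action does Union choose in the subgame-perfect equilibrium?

Soft

Solve by backward induction (Union leads).
- Soft: BR = N2, leader payoff 8.
- Hard: BR = N2, leader payoff -6.
Union's induced payoffs are 8, -6, so Union commits to Soft. Subgame-perfect outcome: (Soft, N2) with payoffs (8, 3).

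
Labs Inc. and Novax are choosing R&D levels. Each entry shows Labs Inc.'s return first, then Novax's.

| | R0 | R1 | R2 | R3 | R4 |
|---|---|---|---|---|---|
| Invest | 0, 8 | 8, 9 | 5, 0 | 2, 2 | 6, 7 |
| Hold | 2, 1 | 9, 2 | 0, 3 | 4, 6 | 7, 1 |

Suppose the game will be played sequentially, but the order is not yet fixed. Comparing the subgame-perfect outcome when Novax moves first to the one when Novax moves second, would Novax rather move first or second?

If Labs Inc. leads: Novax's best replies are Invest→R1, Hold→R3; Labs Inc.'s induced payoffs 8, 4; outcome (Invest, R1), payoffs (8, 9).
If Novax leads: Labs Inc.'s best replies are R0→Hold, R1→Hold, R2→Invest, R3→Hold, R4→Hold; Novax's induced payoffs 1, 2, 0, 6, 1; outcome (Hold, R3), payoffs (4, 6).
Novax gets 6 moving first and 9 moving second, so Novax prefers to move second.

second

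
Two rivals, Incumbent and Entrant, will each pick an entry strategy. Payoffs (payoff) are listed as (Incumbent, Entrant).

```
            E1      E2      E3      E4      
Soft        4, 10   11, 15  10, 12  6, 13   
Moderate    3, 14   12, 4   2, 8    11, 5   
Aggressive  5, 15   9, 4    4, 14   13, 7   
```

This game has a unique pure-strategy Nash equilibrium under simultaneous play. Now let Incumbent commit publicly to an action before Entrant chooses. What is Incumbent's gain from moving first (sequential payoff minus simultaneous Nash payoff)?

6

Entrant best-responds to each possible Incumbent move:
- Soft: Entrant compares 10, 15, 12, 13 and picks E2; Incumbent would get 11.
- Moderate: Entrant compares 14, 4, 8, 5 and picks E1; Incumbent would get 3.
- Aggressive: Entrant compares 15, 4, 14, 7 and picks E1; Incumbent would get 5.
Among 11, 3, 5, the best is 11 at Soft. Subgame-perfect outcome: (Soft, E2) with payoffs (11, 15).
Now find the simultaneous Nash equilibrium.
Incumbent's best replies: E1→Aggressive; E2→Moderate; E3→Soft; E4→Aggressive.
Entrant's best replies: Soft→E2; Moderate→E1; Aggressive→E1.
Only (Aggressive, E1) has each player best-responding; Nash payoffs (5, 15).
Incumbent's commitment gain: 11 − 5 = 6.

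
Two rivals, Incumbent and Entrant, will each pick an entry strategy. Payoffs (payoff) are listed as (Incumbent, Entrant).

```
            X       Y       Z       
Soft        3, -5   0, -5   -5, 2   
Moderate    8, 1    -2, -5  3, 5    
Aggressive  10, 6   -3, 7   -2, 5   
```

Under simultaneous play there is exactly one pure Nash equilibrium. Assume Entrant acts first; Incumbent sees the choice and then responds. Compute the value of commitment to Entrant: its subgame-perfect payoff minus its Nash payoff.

Incumbent best-responds to each possible Entrant move:
- X: Incumbent compares 3, 8, 10 and picks Aggressive; Entrant would get 6.
- Y: Incumbent compares 0, -2, -3 and picks Soft; Entrant would get -5.
- Z: Incumbent compares -5, 3, -2 and picks Moderate; Entrant would get 5.
Maximizing over 6, -5, 5, Entrant chooses X. Subgame-perfect outcome: (Aggressive, X) with payoffs (10, 6).
Under simultaneous play:
Incumbent's best replies: X→Aggressive; Y→Soft; Z→Moderate.
Entrant's best replies: Soft→Z; Moderate→Z; Aggressive→Y.
The unique mutual best reply is (Moderate, Z), giving (3, 5).
Entrant's commitment gain: 6 − 5 = 1.

1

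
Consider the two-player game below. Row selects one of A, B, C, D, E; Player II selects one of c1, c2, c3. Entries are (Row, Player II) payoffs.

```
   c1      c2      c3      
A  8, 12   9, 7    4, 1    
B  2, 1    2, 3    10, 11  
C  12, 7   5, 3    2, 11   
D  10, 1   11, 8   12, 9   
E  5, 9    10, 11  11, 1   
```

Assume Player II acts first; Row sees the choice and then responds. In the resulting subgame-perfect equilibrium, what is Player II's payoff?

9

Backward induction with Player II moving first.
- c1: Row compares 8, 2, 12, 10, 5 and picks C; Player II would get 7.
- c2: Row compares 9, 2, 5, 11, 10 and picks D; Player II would get 8.
- c3: Row compares 4, 10, 2, 12, 11 and picks D; Player II would get 9.
Among 7, 8, 9, the best is 9 at c3. Subgame-perfect outcome: (D, c3) with payoffs (12, 9).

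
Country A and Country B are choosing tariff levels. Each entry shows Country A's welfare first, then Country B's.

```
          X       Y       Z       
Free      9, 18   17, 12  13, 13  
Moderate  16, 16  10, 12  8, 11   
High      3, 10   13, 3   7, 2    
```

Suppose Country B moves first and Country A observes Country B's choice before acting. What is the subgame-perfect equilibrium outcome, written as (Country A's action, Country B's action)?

Work backward from Country A's decision.
- X: Country A compares 9, 16, 3 and picks Moderate; Country B would get 16.
- Y: Country A compares 17, 10, 13 and picks Free; Country B would get 12.
- Z: Country A compares 13, 8, 7 and picks Free; Country B would get 13.
Among 16, 12, 13, the best is 16 at X. Subgame-perfect outcome: (Moderate, X) with payoffs (16, 16).

(Moderate, X)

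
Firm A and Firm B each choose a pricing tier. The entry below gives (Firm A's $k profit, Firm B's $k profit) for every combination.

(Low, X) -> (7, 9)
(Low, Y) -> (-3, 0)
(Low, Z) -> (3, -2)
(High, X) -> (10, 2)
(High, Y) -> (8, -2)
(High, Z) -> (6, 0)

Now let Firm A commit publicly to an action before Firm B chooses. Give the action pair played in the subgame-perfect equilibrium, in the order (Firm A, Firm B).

Firm B best-responds to each possible Firm A move:
- Low: Firm B compares 9, 0, -2 and picks X; Firm A would get 7.
- High: Firm B compares 2, -2, 0 and picks X; Firm A would get 10.
Among 7, 10, the best is 10 at High. Subgame-perfect outcome: (High, X) with payoffs (10, 2).

(High, X)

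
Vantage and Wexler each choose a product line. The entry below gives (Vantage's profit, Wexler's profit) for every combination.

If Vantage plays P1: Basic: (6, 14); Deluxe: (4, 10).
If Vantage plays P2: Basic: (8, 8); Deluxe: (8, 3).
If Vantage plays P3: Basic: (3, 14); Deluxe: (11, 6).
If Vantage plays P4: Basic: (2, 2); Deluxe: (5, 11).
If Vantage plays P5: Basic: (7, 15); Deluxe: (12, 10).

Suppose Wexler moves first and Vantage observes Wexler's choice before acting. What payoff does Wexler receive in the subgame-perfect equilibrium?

10

Backward induction with Wexler moving first.
- Basic: BR = P2, leader payoff 8.
- Deluxe: BR = P5, leader payoff 10.
Wexler's induced payoffs are 8, 10, so Wexler commits to Deluxe. Subgame-perfect outcome: (P5, Deluxe) with payoffs (12, 10).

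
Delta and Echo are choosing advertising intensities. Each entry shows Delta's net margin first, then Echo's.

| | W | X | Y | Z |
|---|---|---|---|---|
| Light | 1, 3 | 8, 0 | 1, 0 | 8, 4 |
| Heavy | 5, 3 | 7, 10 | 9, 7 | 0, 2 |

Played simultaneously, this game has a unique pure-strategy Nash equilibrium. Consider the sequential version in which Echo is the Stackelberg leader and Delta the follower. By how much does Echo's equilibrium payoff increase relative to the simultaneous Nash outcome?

Work backward from Delta's decision.
- W: BR = Heavy, leader payoff 3.
- X: BR = Light, leader payoff 0.
- Y: BR = Heavy, leader payoff 7.
- Z: BR = Light, leader payoff 4.
Maximizing over 3, 0, 7, 4, Echo chooses Y. Subgame-perfect outcome: (Heavy, Y) with payoffs (9, 7).
Under simultaneous play:
Delta's best replies: W→Heavy; X→Light; Y→Heavy; Z→Light.
Echo's best replies: Light→Z; Heavy→X.
Only (Light, Z) has each player best-responding; Nash payoffs (8, 4).
Echo's commitment gain: 7 − 4 = 3.

3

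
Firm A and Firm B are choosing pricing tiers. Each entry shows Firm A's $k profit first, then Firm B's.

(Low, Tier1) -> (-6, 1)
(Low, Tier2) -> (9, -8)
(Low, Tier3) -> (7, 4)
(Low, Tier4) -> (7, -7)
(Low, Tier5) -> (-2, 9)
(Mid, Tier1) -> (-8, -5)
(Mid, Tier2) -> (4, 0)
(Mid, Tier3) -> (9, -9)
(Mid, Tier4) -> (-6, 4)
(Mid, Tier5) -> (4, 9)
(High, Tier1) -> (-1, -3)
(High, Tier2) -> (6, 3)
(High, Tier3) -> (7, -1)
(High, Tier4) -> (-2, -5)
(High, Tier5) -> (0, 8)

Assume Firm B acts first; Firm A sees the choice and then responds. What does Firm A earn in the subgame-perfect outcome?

Backward induction with Firm B moving first.
- Tier1 → Firm A plays High (best of -6, -8, -1); Firm B gets -3.
- Tier2 → Firm A plays Low (best of 9, 4, 6); Firm B gets -8.
- Tier3 → Firm A plays Mid (best of 7, 9, 7); Firm B gets -9.
- Tier4 → Firm A plays Low (best of 7, -6, -2); Firm B gets -7.
- Tier5 → Firm A plays Mid (best of -2, 4, 0); Firm B gets 9.
Maximizing over -3, -8, -9, -7, 9, Firm B chooses Tier5. Subgame-perfect outcome: (Mid, Tier5) with payoffs (4, 9).

4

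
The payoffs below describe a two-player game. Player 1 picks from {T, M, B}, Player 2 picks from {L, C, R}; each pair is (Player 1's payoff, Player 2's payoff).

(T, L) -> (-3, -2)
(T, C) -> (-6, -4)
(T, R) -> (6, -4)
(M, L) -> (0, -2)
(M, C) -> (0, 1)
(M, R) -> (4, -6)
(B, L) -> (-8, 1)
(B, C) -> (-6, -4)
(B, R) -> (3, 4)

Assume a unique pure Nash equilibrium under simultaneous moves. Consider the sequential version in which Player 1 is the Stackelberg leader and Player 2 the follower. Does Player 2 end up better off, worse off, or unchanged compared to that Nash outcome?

Player 2 best-responds to each possible Player 1 move:
- T → Player 2 plays L (best of -2, -4, -4); Player 1 gets -3.
- M → Player 2 plays C (best of -2, 1, -6); Player 1 gets 0.
- B → Player 2 plays R (best of 1, -4, 4); Player 1 gets 3.
Player 1's induced payoffs are -3, 0, 3, so Player 1 commits to B. Subgame-perfect outcome: (B, R) with payoffs (3, 4).
Now find the simultaneous Nash equilibrium.
Player 1's best replies: L→M; C→M; R→T.
Player 2's best replies: T→L; M→C; B→R.
Only (M, C) has each player best-responding; Nash payoffs (0, 1).
Player 2 earns 4 sequentially versus 1 at the Nash outcome: better off.

better off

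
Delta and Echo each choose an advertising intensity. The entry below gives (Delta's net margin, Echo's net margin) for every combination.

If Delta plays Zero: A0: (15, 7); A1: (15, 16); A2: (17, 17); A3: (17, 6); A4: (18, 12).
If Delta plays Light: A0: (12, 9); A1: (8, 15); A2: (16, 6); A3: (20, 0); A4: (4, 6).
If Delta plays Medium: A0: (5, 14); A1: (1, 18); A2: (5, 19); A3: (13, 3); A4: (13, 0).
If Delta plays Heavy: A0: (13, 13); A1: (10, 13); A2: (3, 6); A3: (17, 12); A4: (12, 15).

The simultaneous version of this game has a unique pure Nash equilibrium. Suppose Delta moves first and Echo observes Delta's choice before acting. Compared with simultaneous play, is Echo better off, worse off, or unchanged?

unchanged

Backward induction with Delta moving first.
- Zero → Echo plays A2 (best of 7, 16, 17, 6, 12); Delta gets 17.
- Light → Echo plays A1 (best of 9, 15, 6, 0, 6); Delta gets 8.
- Medium → Echo plays A2 (best of 14, 18, 19, 3, 0); Delta gets 5.
- Heavy → Echo plays A4 (best of 13, 13, 6, 12, 15); Delta gets 12.
Among 17, 8, 5, 12, the best is 17 at Zero. Subgame-perfect outcome: (Zero, A2) with payoffs (17, 17).
Now find the simultaneous Nash equilibrium.
Delta's best replies: A0→Zero; A1→Zero; A2→Zero; A3→Light; A4→Zero.
Echo's best replies: Zero→A2; Light→A1; Medium→A2; Heavy→A4.
The unique mutual best reply is (Zero, A2), giving (17, 17).
Echo earns 17 sequentially versus 17 at the Nash outcome: unchanged.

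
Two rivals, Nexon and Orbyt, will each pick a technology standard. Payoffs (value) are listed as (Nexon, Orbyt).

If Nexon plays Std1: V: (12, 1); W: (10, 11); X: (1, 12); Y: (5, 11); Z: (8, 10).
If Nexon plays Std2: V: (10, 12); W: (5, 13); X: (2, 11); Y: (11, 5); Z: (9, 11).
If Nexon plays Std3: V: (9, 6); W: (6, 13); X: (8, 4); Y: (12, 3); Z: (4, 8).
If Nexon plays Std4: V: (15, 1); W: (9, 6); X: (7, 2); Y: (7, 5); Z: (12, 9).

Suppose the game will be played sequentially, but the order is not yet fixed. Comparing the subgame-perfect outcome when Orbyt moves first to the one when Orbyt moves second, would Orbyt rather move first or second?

first

If Nexon leads: Orbyt's best replies are Std1→X, Std2→W, Std3→W, Std4→Z; Nexon's induced payoffs 1, 5, 6, 12; outcome (Std4, Z), payoffs (12, 9).
If Orbyt leads: Nexon's best replies are V→Std4, W→Std1, X→Std3, Y→Std3, Z→Std4; Orbyt's induced payoffs 1, 11, 4, 3, 9; outcome (Std1, W), payoffs (10, 11).
Orbyt gets 11 moving first and 9 moving second, so Orbyt prefers to move first.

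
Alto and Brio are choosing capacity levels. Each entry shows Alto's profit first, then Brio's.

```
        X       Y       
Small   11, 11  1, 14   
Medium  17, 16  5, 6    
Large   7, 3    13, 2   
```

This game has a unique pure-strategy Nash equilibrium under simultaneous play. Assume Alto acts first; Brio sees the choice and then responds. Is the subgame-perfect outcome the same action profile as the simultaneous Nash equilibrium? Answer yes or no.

Backward induction with Alto moving first.
- Small: Brio compares 11, 14 and picks Y; Alto would get 1.
- Medium: Brio compares 16, 6 and picks X; Alto would get 17.
- Large: Brio compares 3, 2 and picks X; Alto would get 7.
Maximizing over 1, 17, 7, Alto chooses Medium. Subgame-perfect outcome: (Medium, X) with payoffs (17, 16).
Under simultaneous play:
Alto's best replies: X→Medium; Y→Large.
Brio's best replies: Small→Y; Medium→X; Large→X.
The unique mutual best reply is (Medium, X), giving (17, 16).
Sequential outcome (Medium, X) coincides with the Nash profile (Medium, X).

yes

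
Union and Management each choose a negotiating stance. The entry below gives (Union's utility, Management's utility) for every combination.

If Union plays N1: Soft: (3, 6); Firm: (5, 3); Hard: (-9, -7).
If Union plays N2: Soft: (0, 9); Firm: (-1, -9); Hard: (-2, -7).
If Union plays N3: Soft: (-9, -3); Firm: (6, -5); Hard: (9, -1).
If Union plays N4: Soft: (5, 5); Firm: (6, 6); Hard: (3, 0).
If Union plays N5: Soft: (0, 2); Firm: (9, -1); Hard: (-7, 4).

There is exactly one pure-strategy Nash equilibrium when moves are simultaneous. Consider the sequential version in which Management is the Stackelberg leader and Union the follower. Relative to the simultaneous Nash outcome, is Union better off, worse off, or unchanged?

Work backward from Union's decision.
- Soft → Union plays N4 (best of 3, 0, -9, 5, 0); Management gets 5.
- Firm → Union plays N5 (best of 5, -1, 6, 6, 9); Management gets -1.
- Hard → Union plays N3 (best of -9, -2, 9, 3, -7); Management gets -1.
Among 5, -1, -1, the best is 5 at Soft. Subgame-perfect outcome: (N4, Soft) with payoffs (5, 5).
Under simultaneous play:
Union's best replies: Soft→N4; Firm→N5; Hard→N3.
Management's best replies: N1→Soft; N2→Soft; N3→Hard; N4→Firm; N5→Hard.
Only (N3, Hard) has each player best-responding; Nash payoffs (9, -1).
Union earns 5 sequentially versus 9 at the Nash outcome: worse off.

worse off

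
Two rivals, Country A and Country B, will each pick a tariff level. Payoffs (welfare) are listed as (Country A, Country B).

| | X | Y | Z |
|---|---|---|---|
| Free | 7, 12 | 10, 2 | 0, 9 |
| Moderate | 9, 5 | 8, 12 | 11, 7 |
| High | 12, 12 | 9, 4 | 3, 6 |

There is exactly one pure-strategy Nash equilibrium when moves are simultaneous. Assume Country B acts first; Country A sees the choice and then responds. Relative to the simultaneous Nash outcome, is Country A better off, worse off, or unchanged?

Country A best-responds to each possible Country B move:
- X: Country A compares 7, 9, 12 and picks High; Country B would get 12.
- Y: Country A compares 10, 8, 9 and picks Free; Country B would get 2.
- Z: Country A compares 0, 11, 3 and picks Moderate; Country B would get 7.
Maximizing over 12, 2, 7, Country B chooses X. Subgame-perfect outcome: (High, X) with payoffs (12, 12).
Under simultaneous play:
Country A's best replies: X→High; Y→Free; Z→Moderate.
Country B's best replies: Free→X; Moderate→Y; High→X.
The unique mutual best reply is (High, X), giving (12, 12).
Country A earns 12 sequentially versus 12 at the Nash outcome: unchanged.

unchanged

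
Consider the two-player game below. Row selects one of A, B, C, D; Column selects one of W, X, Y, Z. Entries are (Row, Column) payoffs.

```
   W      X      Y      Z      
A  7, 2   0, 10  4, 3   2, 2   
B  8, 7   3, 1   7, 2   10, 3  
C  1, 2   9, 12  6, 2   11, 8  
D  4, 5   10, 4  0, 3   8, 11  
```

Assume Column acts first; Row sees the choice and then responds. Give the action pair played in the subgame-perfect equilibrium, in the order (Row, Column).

(C, Z)

Row best-responds to each possible Column move:
- W: Row compares 7, 8, 1, 4 and picks B; Column would get 7.
- X: Row compares 0, 3, 9, 10 and picks D; Column would get 4.
- Y: Row compares 4, 7, 6, 0 and picks B; Column would get 2.
- Z: Row compares 2, 10, 11, 8 and picks C; Column would get 8.
Among 7, 4, 2, 8, the best is 8 at Z. Subgame-perfect outcome: (C, Z) with payoffs (11, 8).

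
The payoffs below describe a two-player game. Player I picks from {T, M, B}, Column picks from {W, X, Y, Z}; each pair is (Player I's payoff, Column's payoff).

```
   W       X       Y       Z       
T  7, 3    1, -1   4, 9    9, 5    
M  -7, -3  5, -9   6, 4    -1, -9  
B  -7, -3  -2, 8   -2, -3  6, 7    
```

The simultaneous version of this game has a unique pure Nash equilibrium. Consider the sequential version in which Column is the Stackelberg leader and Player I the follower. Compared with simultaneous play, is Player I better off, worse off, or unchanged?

Solve by backward induction (Column leads).
- W: BR = T, leader payoff 3.
- X: BR = M, leader payoff -9.
- Y: BR = M, leader payoff 4.
- Z: BR = T, leader payoff 5.
Column's induced payoffs are 3, -9, 4, 5, so Column commits to Z. Subgame-perfect outcome: (T, Z) with payoffs (9, 5).
Now find the simultaneous Nash equilibrium.
Player I's best replies: W→T; X→M; Y→M; Z→T.
Column's best replies: T→Y; M→Y; B→X.
The unique mutual best reply is (M, Y), giving (6, 4).
Player I earns 9 sequentially versus 6 at the Nash outcome: better off.

better off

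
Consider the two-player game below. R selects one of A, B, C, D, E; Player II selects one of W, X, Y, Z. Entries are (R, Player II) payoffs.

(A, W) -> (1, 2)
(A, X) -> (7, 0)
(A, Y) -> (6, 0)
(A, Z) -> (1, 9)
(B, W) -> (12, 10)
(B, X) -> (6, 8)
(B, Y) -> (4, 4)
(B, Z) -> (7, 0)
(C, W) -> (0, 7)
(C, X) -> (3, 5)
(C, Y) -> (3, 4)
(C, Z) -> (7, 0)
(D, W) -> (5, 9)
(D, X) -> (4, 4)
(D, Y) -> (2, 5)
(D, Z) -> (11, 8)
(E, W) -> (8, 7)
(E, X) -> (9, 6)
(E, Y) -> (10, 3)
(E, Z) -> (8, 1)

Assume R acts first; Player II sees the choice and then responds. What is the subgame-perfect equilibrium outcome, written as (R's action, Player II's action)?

Backward induction with R moving first.
- A: BR = Z, leader payoff 1.
- B: BR = W, leader payoff 12.
- C: BR = W, leader payoff 0.
- D: BR = W, leader payoff 5.
- E: BR = W, leader payoff 8.
Maximizing over 1, 12, 0, 5, 8, R chooses B. Subgame-perfect outcome: (B, W) with payoffs (12, 10).

(B, W)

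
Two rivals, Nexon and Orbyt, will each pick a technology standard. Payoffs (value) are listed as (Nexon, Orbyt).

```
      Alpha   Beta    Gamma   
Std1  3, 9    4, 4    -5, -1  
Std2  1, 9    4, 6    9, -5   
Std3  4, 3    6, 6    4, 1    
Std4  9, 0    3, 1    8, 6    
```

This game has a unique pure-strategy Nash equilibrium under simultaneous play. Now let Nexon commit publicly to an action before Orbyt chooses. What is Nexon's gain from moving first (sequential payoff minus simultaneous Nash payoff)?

2

Solve by backward induction (Nexon leads).
- Std1 → Orbyt plays Alpha (best of 9, 4, -1); Nexon gets 3.
- Std2 → Orbyt plays Alpha (best of 9, 6, -5); Nexon gets 1.
- Std3 → Orbyt plays Beta (best of 3, 6, 1); Nexon gets 6.
- Std4 → Orbyt plays Gamma (best of 0, 1, 6); Nexon gets 8.
Among 3, 1, 6, 8, the best is 8 at Std4. Subgame-perfect outcome: (Std4, Gamma) with payoffs (8, 6).
Under simultaneous play:
Nexon's best replies: Alpha→Std4; Beta→Std3; Gamma→Std2.
Orbyt's best replies: Std1→Alpha; Std2→Alpha; Std3→Beta; Std4→Gamma.
Only (Std3, Beta) has each player best-responding; Nash payoffs (6, 6).
Nexon's commitment gain: 8 − 6 = 2.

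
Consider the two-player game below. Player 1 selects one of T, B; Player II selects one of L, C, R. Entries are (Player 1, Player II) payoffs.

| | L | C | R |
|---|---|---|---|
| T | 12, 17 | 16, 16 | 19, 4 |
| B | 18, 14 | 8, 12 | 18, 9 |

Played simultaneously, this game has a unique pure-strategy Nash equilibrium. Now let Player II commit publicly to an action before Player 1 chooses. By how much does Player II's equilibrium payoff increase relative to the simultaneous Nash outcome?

2

Backward induction with Player II moving first.
- L: BR = B, leader payoff 14.
- C: BR = T, leader payoff 16.
- R: BR = T, leader payoff 4.
Among 14, 16, 4, the best is 16 at C. Subgame-perfect outcome: (T, C) with payoffs (16, 16).
Under simultaneous play:
Player 1's best replies: L→B; C→T; R→T.
Player II's best replies: T→L; B→L.
Only (B, L) has each player best-responding; Nash payoffs (18, 14).
Player II's commitment gain: 16 − 14 = 2.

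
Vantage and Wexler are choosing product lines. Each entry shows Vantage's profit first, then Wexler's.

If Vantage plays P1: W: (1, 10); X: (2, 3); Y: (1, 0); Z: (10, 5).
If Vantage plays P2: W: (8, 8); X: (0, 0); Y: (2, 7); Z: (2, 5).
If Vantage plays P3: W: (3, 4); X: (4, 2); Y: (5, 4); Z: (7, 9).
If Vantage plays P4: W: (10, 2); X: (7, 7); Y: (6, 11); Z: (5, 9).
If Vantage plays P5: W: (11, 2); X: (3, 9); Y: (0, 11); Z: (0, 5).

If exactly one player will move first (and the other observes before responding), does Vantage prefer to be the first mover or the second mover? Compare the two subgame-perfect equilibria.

If Vantage leads: Wexler's best replies are P1→W, P2→W, P3→Z, P4→Y, P5→Y; Vantage's induced payoffs 1, 8, 7, 6, 0; outcome (P2, W), payoffs (8, 8).
If Wexler leads: Vantage's best replies are W→P5, X→P4, Y→P4, Z→P1; Wexler's induced payoffs 2, 7, 11, 5; outcome (P4, Y), payoffs (6, 11).
Vantage gets 8 moving first and 6 moving second, so Vantage prefers to move first.

first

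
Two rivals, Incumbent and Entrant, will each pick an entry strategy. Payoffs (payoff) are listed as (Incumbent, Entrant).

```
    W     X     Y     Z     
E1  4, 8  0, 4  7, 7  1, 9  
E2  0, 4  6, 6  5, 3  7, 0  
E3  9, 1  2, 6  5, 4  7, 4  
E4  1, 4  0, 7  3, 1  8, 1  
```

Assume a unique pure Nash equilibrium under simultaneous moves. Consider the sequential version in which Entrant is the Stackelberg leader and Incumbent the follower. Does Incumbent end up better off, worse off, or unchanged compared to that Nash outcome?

Solve by backward induction (Entrant leads).
- W: Incumbent compares 4, 0, 9, 1 and picks E3; Entrant would get 1.
- X: Incumbent compares 0, 6, 2, 0 and picks E2; Entrant would get 6.
- Y: Incumbent compares 7, 5, 5, 3 and picks E1; Entrant would get 7.
- Z: Incumbent compares 1, 7, 7, 8 and picks E4; Entrant would get 1.
Maximizing over 1, 6, 7, 1, Entrant chooses Y. Subgame-perfect outcome: (E1, Y) with payoffs (7, 7).
Now find the simultaneous Nash equilibrium.
Incumbent's best replies: W→E3; X→E2; Y→E1; Z→E4.
Entrant's best replies: E1→Z; E2→X; E3→X; E4→X.
The unique mutual best reply is (E2, X), giving (6, 6).
Incumbent earns 7 sequentially versus 6 at the Nash outcome: better off.

better off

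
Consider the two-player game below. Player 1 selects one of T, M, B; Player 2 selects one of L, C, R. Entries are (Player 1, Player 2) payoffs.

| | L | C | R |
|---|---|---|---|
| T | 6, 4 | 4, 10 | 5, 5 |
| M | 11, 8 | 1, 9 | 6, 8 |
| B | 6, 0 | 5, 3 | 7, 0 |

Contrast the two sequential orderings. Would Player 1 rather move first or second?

If Player 1 leads: Player 2's best replies are T→C, M→C, B→C; Player 1's induced payoffs 4, 1, 5; outcome (B, C), payoffs (5, 3).
If Player 2 leads: Player 1's best replies are L→M, C→B, R→B; Player 2's induced payoffs 8, 3, 0; outcome (M, L), payoffs (11, 8).
Player 1 gets 5 moving first and 11 moving second, so Player 1 prefers to move second.

second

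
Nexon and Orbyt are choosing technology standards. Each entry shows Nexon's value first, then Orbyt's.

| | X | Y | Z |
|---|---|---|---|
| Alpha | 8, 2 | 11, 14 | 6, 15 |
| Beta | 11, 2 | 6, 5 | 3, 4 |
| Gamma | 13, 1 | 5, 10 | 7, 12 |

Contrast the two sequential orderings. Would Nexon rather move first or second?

second

If Nexon leads: Orbyt's best replies are Alpha→Z, Beta→Y, Gamma→Z; Nexon's induced payoffs 6, 6, 7; outcome (Gamma, Z), payoffs (7, 12).
If Orbyt leads: Nexon's best replies are X→Gamma, Y→Alpha, Z→Gamma; Orbyt's induced payoffs 1, 14, 12; outcome (Alpha, Y), payoffs (11, 14).
Nexon gets 7 moving first and 11 moving second, so Nexon prefers to move second.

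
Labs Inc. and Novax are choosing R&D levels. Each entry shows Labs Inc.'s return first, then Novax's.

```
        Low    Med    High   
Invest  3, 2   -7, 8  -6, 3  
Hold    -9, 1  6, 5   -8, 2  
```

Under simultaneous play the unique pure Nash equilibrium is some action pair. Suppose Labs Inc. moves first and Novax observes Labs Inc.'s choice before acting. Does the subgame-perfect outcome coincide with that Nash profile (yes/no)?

yes

Work backward from Novax's decision.
- Invest: BR = Med, leader payoff -7.
- Hold: BR = Med, leader payoff 6.
Maximizing over -7, 6, Labs Inc. chooses Hold. Subgame-perfect outcome: (Hold, Med) with payoffs (6, 5).
Now find the simultaneous Nash equilibrium.
Labs Inc.'s best replies: Low→Invest; Med→Hold; High→Invest.
Novax's best replies: Invest→Med; Hold→Med.
The unique mutual best reply is (Hold, Med), giving (6, 5).
Sequential outcome (Hold, Med) coincides with the Nash profile (Hold, Med).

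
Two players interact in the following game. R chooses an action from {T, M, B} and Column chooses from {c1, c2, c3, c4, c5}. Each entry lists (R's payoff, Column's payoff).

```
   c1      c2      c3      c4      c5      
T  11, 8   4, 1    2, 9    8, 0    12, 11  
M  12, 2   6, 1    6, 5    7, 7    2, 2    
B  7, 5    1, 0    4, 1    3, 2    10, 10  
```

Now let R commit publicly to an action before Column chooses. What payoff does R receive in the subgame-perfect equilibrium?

Backward induction with R moving first.
- T: Column compares 8, 1, 9, 0, 11 and picks c5; R would get 12.
- M: Column compares 2, 1, 5, 7, 2 and picks c4; R would get 7.
- B: Column compares 5, 0, 1, 2, 10 and picks c5; R would get 10.
Among 12, 7, 10, the best is 12 at T. Subgame-perfect outcome: (T, c5) with payoffs (12, 11).

12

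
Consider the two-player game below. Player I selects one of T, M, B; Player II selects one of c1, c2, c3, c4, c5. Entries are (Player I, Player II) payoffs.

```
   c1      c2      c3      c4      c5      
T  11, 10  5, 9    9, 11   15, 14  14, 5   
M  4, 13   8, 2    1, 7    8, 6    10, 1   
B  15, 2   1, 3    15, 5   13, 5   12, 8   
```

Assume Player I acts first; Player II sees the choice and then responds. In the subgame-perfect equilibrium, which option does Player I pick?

T

Backward induction with Player I moving first.
- T: Player II compares 10, 9, 11, 14, 5 and picks c4; Player I would get 15.
- M: Player II compares 13, 2, 7, 6, 1 and picks c1; Player I would get 4.
- B: Player II compares 2, 3, 5, 5, 8 and picks c5; Player I would get 12.
Among 15, 4, 12, the best is 15 at T. Subgame-perfect outcome: (T, c4) with payoffs (15, 14).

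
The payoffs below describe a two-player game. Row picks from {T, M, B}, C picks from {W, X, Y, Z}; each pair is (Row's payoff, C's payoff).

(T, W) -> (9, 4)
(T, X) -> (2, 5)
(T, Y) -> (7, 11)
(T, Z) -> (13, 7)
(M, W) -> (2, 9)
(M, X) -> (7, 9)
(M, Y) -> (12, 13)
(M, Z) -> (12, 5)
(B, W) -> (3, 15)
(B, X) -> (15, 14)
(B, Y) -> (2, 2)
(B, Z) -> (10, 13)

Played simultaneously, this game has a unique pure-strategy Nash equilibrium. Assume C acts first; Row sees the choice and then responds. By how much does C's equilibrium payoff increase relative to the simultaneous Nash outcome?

1

Backward induction with C moving first.
- W: BR = T, leader payoff 4.
- X: BR = B, leader payoff 14.
- Y: BR = M, leader payoff 13.
- Z: BR = T, leader payoff 7.
Maximizing over 4, 14, 13, 7, C chooses X. Subgame-perfect outcome: (B, X) with payoffs (15, 14).
Under simultaneous play:
Row's best replies: W→T; X→B; Y→M; Z→T.
C's best replies: T→Y; M→Y; B→W.
The unique mutual best reply is (M, Y), giving (12, 13).
C's commitment gain: 14 − 13 = 1.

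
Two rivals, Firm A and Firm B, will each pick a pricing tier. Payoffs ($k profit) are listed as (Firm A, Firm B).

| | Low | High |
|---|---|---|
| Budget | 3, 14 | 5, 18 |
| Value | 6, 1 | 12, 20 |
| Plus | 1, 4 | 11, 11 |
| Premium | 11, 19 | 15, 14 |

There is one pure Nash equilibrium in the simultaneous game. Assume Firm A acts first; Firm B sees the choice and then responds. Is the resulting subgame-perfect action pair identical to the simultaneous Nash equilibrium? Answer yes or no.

no

Solve by backward induction (Firm A leads).
- Budget → Firm B plays High (best of 14, 18); Firm A gets 5.
- Value → Firm B plays High (best of 1, 20); Firm A gets 12.
- Plus → Firm B plays High (best of 4, 11); Firm A gets 11.
- Premium → Firm B plays Low (best of 19, 14); Firm A gets 11.
Firm A's induced payoffs are 5, 12, 11, 11, so Firm A commits to Value. Subgame-perfect outcome: (Value, High) with payoffs (12, 20).
For the simultaneous game, intersect best replies.
Firm A's best replies: Low→Premium; High→Premium.
Firm B's best replies: Budget→High; Value→High; Plus→High; Premium→Low.
Only (Premium, Low) has each player best-responding; Nash payoffs (11, 19).
Sequential outcome (Value, High) differs from the Nash profile (Premium, Low).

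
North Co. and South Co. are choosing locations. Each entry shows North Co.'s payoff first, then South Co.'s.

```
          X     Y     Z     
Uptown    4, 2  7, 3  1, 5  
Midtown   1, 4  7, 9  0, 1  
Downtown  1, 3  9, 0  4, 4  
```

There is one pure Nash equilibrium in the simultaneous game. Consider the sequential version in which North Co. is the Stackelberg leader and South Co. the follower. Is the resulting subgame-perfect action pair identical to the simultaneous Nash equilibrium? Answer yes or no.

no

Work backward from South Co.'s decision.
- Uptown → South Co. plays Z (best of 2, 3, 5); North Co. gets 1.
- Midtown → South Co. plays Y (best of 4, 9, 1); North Co. gets 7.
- Downtown → South Co. plays Z (best of 3, 0, 4); North Co. gets 4.
Maximizing over 1, 7, 4, North Co. chooses Midtown. Subgame-perfect outcome: (Midtown, Y) with payoffs (7, 9).
For the simultaneous game, intersect best replies.
North Co.'s best replies: X→Uptown; Y→Downtown; Z→Downtown.
South Co.'s best replies: Uptown→Z; Midtown→Y; Downtown→Z.
The unique mutual best reply is (Downtown, Z), giving (4, 4).
Sequential outcome (Midtown, Y) differs from the Nash profile (Downtown, Z).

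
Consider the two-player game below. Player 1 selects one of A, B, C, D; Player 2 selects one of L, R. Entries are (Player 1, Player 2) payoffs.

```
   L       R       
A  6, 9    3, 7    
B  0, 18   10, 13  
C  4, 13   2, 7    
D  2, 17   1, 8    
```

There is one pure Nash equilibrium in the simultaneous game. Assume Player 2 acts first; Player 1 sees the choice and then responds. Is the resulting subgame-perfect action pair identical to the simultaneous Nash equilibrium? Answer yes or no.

Backward induction with Player 2 moving first.
- L: Player 1 compares 6, 0, 4, 2 and picks A; Player 2 would get 9.
- R: Player 1 compares 3, 10, 2, 1 and picks B; Player 2 would get 13.
Among 9, 13, the best is 13 at R. Subgame-perfect outcome: (B, R) with payoffs (10, 13).
For the simultaneous game, intersect best replies.
Player 1's best replies: L→A; R→B.
Player 2's best replies: A→L; B→L; C→L; D→L.
Only (A, L) has each player best-responding; Nash payoffs (6, 9).
Sequential outcome (B, R) differs from the Nash profile (A, L).

no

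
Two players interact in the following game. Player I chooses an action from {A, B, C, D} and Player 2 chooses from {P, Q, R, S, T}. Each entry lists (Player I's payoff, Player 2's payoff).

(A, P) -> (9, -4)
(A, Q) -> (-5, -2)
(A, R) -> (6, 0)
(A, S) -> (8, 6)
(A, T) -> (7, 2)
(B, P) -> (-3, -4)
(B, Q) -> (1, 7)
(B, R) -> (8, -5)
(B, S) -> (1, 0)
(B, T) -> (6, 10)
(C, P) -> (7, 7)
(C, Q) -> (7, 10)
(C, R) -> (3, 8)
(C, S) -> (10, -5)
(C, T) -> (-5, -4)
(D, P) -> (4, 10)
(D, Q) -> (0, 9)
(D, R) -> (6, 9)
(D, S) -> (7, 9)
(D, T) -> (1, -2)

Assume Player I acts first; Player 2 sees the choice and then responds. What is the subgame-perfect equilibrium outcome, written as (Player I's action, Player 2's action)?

Player 2 best-responds to each possible Player I move:
- A: BR = S, leader payoff 8.
- B: BR = T, leader payoff 6.
- C: BR = Q, leader payoff 7.
- D: BR = P, leader payoff 4.
Among 8, 6, 7, 4, the best is 8 at A. Subgame-perfect outcome: (A, S) with payoffs (8, 6).

(A, S)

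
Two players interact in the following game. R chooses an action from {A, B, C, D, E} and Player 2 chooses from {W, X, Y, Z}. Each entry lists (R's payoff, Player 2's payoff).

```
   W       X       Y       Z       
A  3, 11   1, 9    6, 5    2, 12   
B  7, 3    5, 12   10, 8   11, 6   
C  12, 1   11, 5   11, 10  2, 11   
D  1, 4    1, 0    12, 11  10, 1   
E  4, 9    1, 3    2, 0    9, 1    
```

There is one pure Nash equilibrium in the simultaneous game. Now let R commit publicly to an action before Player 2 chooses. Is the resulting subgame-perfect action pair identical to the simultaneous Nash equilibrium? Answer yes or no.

yes

Work backward from Player 2's decision.
- A: BR = Z, leader payoff 2.
- B: BR = X, leader payoff 5.
- C: BR = Z, leader payoff 2.
- D: BR = Y, leader payoff 12.
- E: BR = W, leader payoff 4.
Maximizing over 2, 5, 2, 12, 4, R chooses D. Subgame-perfect outcome: (D, Y) with payoffs (12, 11).
For the simultaneous game, intersect best replies.
R's best replies: W→C; X→C; Y→D; Z→B.
Player 2's best replies: A→Z; B→X; C→Z; D→Y; E→W.
Only (D, Y) has each player best-responding; Nash payoffs (12, 11).
Sequential outcome (D, Y) coincides with the Nash profile (D, Y).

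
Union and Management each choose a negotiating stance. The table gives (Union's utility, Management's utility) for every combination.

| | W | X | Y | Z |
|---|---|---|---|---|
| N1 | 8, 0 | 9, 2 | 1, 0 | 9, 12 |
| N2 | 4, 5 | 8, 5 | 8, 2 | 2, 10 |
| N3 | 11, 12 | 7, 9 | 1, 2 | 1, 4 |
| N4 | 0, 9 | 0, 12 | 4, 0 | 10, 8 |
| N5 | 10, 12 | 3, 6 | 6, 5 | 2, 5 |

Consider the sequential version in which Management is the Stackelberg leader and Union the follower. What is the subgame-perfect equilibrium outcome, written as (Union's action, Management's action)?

Backward induction with Management moving first.
- W: Union compares 8, 4, 11, 0, 10 and picks N3; Management would get 12.
- X: Union compares 9, 8, 7, 0, 3 and picks N1; Management would get 2.
- Y: Union compares 1, 8, 1, 4, 6 and picks N2; Management would get 2.
- Z: Union compares 9, 2, 1, 10, 2 and picks N4; Management would get 8.
Maximizing over 12, 2, 2, 8, Management chooses W. Subgame-perfect outcome: (N3, W) with payoffs (11, 12).

(N3, W)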